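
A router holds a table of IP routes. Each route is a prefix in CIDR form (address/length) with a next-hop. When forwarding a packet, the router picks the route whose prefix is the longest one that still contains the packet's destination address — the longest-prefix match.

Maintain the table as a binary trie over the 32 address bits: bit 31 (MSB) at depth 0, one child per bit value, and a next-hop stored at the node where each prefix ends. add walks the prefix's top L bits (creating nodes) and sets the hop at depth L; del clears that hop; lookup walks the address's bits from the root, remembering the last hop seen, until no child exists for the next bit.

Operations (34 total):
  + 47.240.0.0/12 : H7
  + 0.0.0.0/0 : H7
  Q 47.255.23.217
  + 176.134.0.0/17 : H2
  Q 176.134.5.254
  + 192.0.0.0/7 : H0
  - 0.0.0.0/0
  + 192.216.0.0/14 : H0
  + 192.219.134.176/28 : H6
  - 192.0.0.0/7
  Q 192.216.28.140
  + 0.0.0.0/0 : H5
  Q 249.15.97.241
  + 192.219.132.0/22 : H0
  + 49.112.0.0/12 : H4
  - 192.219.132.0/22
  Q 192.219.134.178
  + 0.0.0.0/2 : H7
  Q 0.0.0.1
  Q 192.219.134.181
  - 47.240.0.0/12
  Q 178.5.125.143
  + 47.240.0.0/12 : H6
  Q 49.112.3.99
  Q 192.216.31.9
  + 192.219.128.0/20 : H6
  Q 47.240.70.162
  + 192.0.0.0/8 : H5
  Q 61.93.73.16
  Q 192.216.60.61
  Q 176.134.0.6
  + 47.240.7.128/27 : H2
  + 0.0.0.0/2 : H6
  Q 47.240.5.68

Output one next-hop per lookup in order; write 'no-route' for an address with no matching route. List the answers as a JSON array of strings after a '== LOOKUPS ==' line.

Apply in order:
  add 47.240.0.0/12 -> H7 at depth 12
  add 0.0.0.0/0 -> H7 at depth 0
  lookup 47.255.23.217: bits 001011111111 walk d0:H7→d1:-→d2:-→d3:-→d4:-→d5:-→d6:-→d7:-→d8:-→d9:-→d10:-→d11:-→d12:H7 -> H7
  add 176.134.0.0/17 -> H2 at depth 17
  lookup 176.134.5.254: bits 10110000100001100 walk d0:H7→d1:-→d2:-→d3:-→d4:-→d5:-→d6:-→d7:-→d8:-→d9:-→d10:-→d11:-→d12:-→d13:-→d14:-→d15:-→d16:-→d17:H2 -> H2
  add 192.0.0.0/7 -> H0 at depth 7
  - 0.0.0.0/0 clear@0
  add 192.216.0.0/14 -> H0 at depth 14
  add 192.219.134.176/28 -> H6 at depth 28
  - 192.0.0.0/7 clear@7
  lookup 192.216.28.140: bits 11000000110110 walk d0:-→d1:-→d2:-→d3:-→d4:-→d5:-→d6:-→d7:-→d8:-→d9:-→d10:-→d11:-→d12:-→d13:-→d14:H0 -> H0
  add 0.0.0.0/0 -> H5 at depth 0
  lookup 249.15.97.241: bits 11 walk d0:H5→d1:-→d2:- -> H5
  add 192.219.132.0/22 -> H0 at depth 22
  add 49.112.0.0/12 -> H4 at depth 12
  - 192.219.132.0/22 clear@22
  lookup 192.219.134.178: bits 1100000011011011100001101011 walk d0:H5→d1:-→d2:-→d3:-→d4:-→d5:-→d6:-→d7:-→d8:-→d9:-→d10:-→d11:-→d12:-→d13:-→d14:H0→d15:-→d16:-→d17:-→d18:-→d19:-→d20:-→d21:-→d22:-→d23:-→d24:-→d25:-→d26:-→d27:-→d28:H6 -> H6
  add 0.0.0.0/2 -> H7 at depth 2
  lookup 0.0.0.1: bits 00 walk d0:H5→d1:-→d2:H7 -> H7
  lookup 192.219.134.181: bits 1100000011011011100001101011 walk d0:H5→d1:-→d2:-→d3:-→d4:-→d5:-→d6:-→d7:-→d8:-→d9:-→d10:-→d11:-→d12:-→d13:-→d14:H0→d15:-→d16:-→d17:-→d18:-→d19:-→d20:-→d21:-→d22:-→d23:-→d24:-→d25:-→d26:-→d27:-→d28:H6 -> H6
  - 47.240.0.0/12 clear@12
  lookup 178.5.125.143: bits 101100 walk d0:H5→d1:-→d2:-→d3:-→d4:-→d5:-→d6:- -> H5
  add 47.240.0.0/12 -> H6 at depth 12
  lookup 49.112.3.99: bits 001100010111 walk d0:H5→d1:-→d2:H7→d3:-→d4:-→d5:-→d6:-→d7:-→d8:-→d9:-→d10:-→d11:-→d12:H4 -> H4
  lookup 192.216.31.9: bits 11000000110110 walk d0:H5→d1:-→d2:-→d3:-→d4:-→d5:-→d6:-→d7:-→d8:-→d9:-→d10:-→d11:-→d12:-→d13:-→d14:H0 -> H0
  add 192.219.128.0/20 -> H6 at depth 20
  lookup 47.240.70.162: bits 001011111111 walk d0:H5→d1:-→d2:H7→d3:-→d4:-→d5:-→d6:-→d7:-→d8:-→d9:-→d10:-→d11:-→d12:H6 -> H6
  add 192.0.0.0/8 -> H5 at depth 8
  lookup 61.93.73.16: bits 0011 walk d0:H5→d1:-→d2:H7→d3:-→d4:- -> H7
  lookup 192.216.60.61: bits 11000000110110 walk d0:H5→d1:-→d2:-→d3:-→d4:-→d5:-→d6:-→d7:-→d8:H5→d9:-→d10:-→d11:-→d12:-→d13:-→d14:H0 -> H0
  lookup 176.134.0.6: bits 10110000100001100 walk d0:H5→d1:-→d2:-→d3:-→d4:-→d5:-→d6:-→d7:-→d8:-→d9:-→d10:-→d11:-→d12:-→d13:-→d14:-→d15:-→d16:-→d17:H2 -> H2
  add 47.240.7.128/27 -> H2 at depth 27
  add 0.0.0.0/2 -> H6 at depth 2
  lookup 47.240.5.68: bits 0010111111110000000001 walk d0:H5→d1:-→d2:H6→d3:-→d4:-→d5:-→d6:-→d7:-→d8:-→d9:-→d10:-→d11:-→d12:H6→d13:-→d14:-→d15:-→d16:-→d17:-→d18:-→d19:-→d20:-→d21:-→d22:- -> H6

== LOOKUPS ==
["H7","H2","H0","H5","H6","H7","H6","H5","H4","H0","H6","H7","H0","H2","H6"]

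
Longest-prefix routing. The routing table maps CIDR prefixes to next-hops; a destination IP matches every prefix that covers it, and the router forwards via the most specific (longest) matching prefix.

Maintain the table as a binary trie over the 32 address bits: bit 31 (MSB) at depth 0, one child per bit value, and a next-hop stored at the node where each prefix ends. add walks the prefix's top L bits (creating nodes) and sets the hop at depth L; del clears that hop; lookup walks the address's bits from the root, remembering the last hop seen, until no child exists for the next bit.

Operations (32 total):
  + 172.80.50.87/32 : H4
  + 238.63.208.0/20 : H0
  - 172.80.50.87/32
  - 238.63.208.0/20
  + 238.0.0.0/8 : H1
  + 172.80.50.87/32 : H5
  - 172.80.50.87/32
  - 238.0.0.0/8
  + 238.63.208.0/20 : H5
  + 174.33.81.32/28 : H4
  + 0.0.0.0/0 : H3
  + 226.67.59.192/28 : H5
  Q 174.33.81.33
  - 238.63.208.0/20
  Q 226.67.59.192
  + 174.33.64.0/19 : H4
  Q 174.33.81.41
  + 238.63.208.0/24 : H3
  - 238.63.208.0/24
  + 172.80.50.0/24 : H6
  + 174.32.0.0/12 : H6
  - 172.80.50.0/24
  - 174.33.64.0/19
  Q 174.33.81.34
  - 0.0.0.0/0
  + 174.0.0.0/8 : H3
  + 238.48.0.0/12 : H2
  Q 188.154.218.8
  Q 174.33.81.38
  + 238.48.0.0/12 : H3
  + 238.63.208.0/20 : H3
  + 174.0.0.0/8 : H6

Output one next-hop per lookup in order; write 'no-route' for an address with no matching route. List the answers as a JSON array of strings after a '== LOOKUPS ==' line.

Process each operation:
  add 172.80.50.87/32 -> H4 at depth 32
  add 238.63.208.0/20 -> H0 at depth 20
  - 172.80.50.87/32 clear@32
  - 238.63.208.0/20 clear@20
  add 238.0.0.0/8 -> H1 at depth 8
  add 172.80.50.87/32 -> H5 at depth 32
  - 172.80.50.87/32 clear@32
  - 238.0.0.0/8 clear@8
  add 238.63.208.0/20 -> H5 at depth 20
  add 174.33.81.32/28 -> H4 at depth 28
  add 0.0.0.0/0 -> H3 at depth 0
  add 226.67.59.192/28 -> H5 at depth 28
  Q 174.33.81.33: descend 1010111000100001010100010010 ; hops seen [H3,H4] ; pick H4
  - 238.63.208.0/20 clear@20
  Q 226.67.59.192: descend 1110001001000011001110111100 ; hops seen [H3,H5] ; pick H5
  add 174.33.64.0/19 -> H4 at depth 19
  Q 174.33.81.41: descend 1010111000100001010100010010 ; hops seen [H3,H4,H4] ; pick H4
  add 238.63.208.0/24 -> H3 at depth 24
  - 238.63.208.0/24 clear@24
  add 172.80.50.0/24 -> H6 at depth 24
  add 174.32.0.0/12 -> H6 at depth 12
  - 172.80.50.0/24 clear@24
  - 174.33.64.0/19 clear@19
  Q 174.33.81.34: descend 1010111000100001010100010010 ; hops seen [H3,H6,H4] ; pick H4
  - 0.0.0.0/0 clear@0
  add 174.0.0.0/8 -> H3 at depth 8
  add 238.48.0.0/12 -> H2 at depth 12
  Q 188.154.218.8: descend 101 ; hops seen [∅] ; pick no-route
  Q 174.33.81.38: descend 1010111000100001010100010010 ; hops seen [H3,H6,H4] ; pick H4
  add 238.48.0.0/12 -> H3 at depth 12
  add 238.63.208.0/20 -> H3 at depth 20
  add 174.0.0.0/8 -> H6 at depth 8

== LOOKUPS ==
["H4","H5","H4","H4","no-route","H4"]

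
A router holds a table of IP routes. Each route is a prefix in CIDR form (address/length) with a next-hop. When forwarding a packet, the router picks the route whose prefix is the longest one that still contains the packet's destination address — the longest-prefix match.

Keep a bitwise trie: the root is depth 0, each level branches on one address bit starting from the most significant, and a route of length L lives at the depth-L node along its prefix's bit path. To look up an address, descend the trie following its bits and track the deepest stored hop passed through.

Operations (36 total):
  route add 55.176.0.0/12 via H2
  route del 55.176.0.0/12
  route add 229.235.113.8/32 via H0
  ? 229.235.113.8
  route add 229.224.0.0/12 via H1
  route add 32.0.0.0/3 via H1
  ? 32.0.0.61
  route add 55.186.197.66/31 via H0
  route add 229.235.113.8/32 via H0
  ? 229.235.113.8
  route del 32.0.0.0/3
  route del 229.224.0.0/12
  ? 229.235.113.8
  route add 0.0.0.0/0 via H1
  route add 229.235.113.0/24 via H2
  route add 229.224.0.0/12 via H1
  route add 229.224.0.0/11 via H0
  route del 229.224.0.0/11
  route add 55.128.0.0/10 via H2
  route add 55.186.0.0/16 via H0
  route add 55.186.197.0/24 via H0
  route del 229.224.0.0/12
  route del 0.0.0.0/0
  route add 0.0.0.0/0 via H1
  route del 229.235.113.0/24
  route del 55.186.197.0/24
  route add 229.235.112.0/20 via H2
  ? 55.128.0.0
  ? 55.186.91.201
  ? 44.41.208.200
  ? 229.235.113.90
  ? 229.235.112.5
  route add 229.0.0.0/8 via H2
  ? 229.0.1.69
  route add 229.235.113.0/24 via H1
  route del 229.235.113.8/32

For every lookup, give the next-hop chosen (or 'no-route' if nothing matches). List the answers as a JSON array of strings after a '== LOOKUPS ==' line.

Apply in order:
  add 55.176.0.0/12 -> H2 at depth 12
  del 55.176.0.0/12 (clear depth 12)
  add 229.235.113.8/32 -> H0 at depth 32
  ? 229.235.113.8  path d0:-→d1:-→d2:-→d3:-→d4:-→d5:-→d6:-→d7:-→d8:-→d9:-→d10:-→d11:-→d12:-→d13:-→d14:-→d15:-→d16:-→d17:-→d18:-→d19:-→d20:-→d21:-→d22:-→d23:-→d24:-→d25:-→d26:-→d27:-→d28:-→d29:-→d30:-→d31:-→d32:H0  best=H0
  add 229.224.0.0/12 -> H1 at depth 12
  add 32.0.0.0/3 -> H1 at depth 3
  ? 32.0.0.61  path d0:-→d1:-→d2:-→d3:H1  best=H1
  add 55.186.197.66/31 -> H0 at depth 31
  add 229.235.113.8/32 -> H0 at depth 32
  ? 229.235.113.8  path d0:-→d1:-→d2:-→d3:-→d4:-→d5:-→d6:-→d7:-→d8:-→d9:-→d10:-→d11:-→d12:H1→d13:-→d14:-→d15:-→d16:-→d17:-→d18:-→d19:-→d20:-→d21:-→d22:-→d23:-→d24:-→d25:-→d26:-→d27:-→d28:-→d29:-→d30:-→d31:-→d32:H0  best=H0
  del 32.0.0.0/3 (clear depth 3)
  del 229.224.0.0/12 (clear depth 12)
  ? 229.235.113.8  path d0:-→d1:-→d2:-→d3:-→d4:-→d5:-→d6:-→d7:-→d8:-→d9:-→d10:-→d11:-→d12:-→d13:-→d14:-→d15:-→d16:-→d17:-→d18:-→d19:-→d20:-→d21:-→d22:-→d23:-→d24:-→d25:-→d26:-→d27:-→d28:-→d29:-→d30:-→d31:-→d32:H0  best=H0
  add 0.0.0.0/0 -> H1 at depth 0
  add 229.235.113.0/24 -> H2 at depth 24
  add 229.224.0.0/12 -> H1 at depth 12
  add 229.224.0.0/11 -> H0 at depth 11
  del 229.224.0.0/11 (clear depth 11)
  add 55.128.0.0/10 -> H2 at depth 10
  add 55.186.0.0/16 -> H0 at depth 16
  add 55.186.197.0/24 -> H0 at depth 24
  del 229.224.0.0/12 (clear depth 12)
  del 0.0.0.0/0 (clear depth 0)
  add 0.0.0.0/0 -> H1 at depth 0
  del 229.235.113.0/24 (clear depth 24)
  del 55.186.197.0/24 (clear depth 24)
  add 229.235.112.0/20 -> H2 at depth 20
  ? 55.128.0.0  path d0:H1→d1:-→d2:-→d3:-→d4:-→d5:-→d6:-→d7:-→d8:-→d9:-→d10:H2  best=H2
  ? 55.186.91.201  path d0:H1→d1:-→d2:-→d3:-→d4:-→d5:-→d6:-→d7:-→d8:-→d9:-→d10:H2→d11:-→d12:-→d13:-→d14:-→d15:-→d16:H0  best=H0
  ? 44.41.208.200  path d0:H1→d1:-→d2:-→d3:-  best=H1
  ? 229.235.113.90  path d0:H1→d1:-→d2:-→d3:-→d4:-→d5:-→d6:-→d7:-→d8:-→d9:-→d10:-→d11:-→d12:-→d13:-→d14:-→d15:-→d16:-→d17:-→d18:-→d19:-→d20:H2→d21:-→d22:-→d23:-→d24:-→d25:-  best=H2
  ? 229.235.112.5  path d0:H1→d1:-→d2:-→d3:-→d4:-→d5:-→d6:-→d7:-→d8:-→d9:-→d10:-→d11:-→d12:-→d13:-→d14:-→d15:-→d16:-→d17:-→d18:-→d19:-→d20:H2→d21:-→d22:-→d23:-  best=H2
  add 229.0.0.0/8 -> H2 at depth 8
  ? 229.0.1.69  path d0:H1→d1:-→d2:-→d3:-→d4:-→d5:-→d6:-→d7:-→d8:H2  best=H2
  add 229.235.113.0/24 -> H1 at depth 24
  del 229.235.113.8/32 (clear depth 32)

== LOOKUPS ==
["H0","H1","H0","H0","H2","H0","H1","H2","H2","H2"]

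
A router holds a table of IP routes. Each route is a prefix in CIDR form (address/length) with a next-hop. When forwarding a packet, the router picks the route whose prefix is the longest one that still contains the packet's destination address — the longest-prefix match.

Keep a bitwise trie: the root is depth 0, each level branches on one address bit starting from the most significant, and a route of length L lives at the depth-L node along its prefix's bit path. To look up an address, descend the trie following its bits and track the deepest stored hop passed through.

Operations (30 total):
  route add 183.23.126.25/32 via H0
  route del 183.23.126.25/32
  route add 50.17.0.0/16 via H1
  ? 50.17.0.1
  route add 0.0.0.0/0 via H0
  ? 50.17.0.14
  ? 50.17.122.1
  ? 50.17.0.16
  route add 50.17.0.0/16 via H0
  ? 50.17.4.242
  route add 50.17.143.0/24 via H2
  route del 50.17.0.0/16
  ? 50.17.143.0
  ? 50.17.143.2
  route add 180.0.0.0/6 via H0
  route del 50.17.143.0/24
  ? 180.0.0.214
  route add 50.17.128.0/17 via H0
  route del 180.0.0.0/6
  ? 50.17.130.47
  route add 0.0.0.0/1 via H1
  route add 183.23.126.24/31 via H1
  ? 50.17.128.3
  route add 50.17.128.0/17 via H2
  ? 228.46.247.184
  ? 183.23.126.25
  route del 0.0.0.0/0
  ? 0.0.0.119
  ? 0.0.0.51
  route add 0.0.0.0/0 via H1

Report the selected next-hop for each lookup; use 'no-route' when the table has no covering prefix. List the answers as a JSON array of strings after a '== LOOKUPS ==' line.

Apply in order:
  + 183.23.126.25/32 (H0) depth=32
  del 183.23.126.25/32 (clear depth 32)
  + 50.17.0.0/16 (H1) depth=16
  Q 50.17.0.1: descend 0011001000010001 ; hops seen [H1] ; pick H1
  + 0.0.0.0/0 (H0) depth=0
  Q 50.17.0.14: descend 0011001000010001 ; hops seen [H0,H1] ; pick H1
  Q 50.17.122.1: descend 0011001000010001 ; hops seen [H0,H1] ; pick H1
  Q 50.17.0.16: descend 0011001000010001 ; hops seen [H0,H1] ; pick H1
  + 50.17.0.0/16 (H0) depth=16
  Q 50.17.4.242: descend 0011001000010001 ; hops seen [H0,H0] ; pick H0
  + 50.17.143.0/24 (H2) depth=24
  del 50.17.0.0/16 (clear depth 16)
  Q 50.17.143.0: descend 001100100001000110001111 ; hops seen [H0,H2] ; pick H2
  Q 50.17.143.2: descend 001100100001000110001111 ; hops seen [H0,H2] ; pick H2
  + 180.0.0.0/6 (H0) depth=6
  del 50.17.143.0/24 (clear depth 24)
  Q 180.0.0.214: descend 101101 ; hops seen [H0,H0] ; pick H0
  + 50.17.128.0/17 (H0) depth=17
  del 180.0.0.0/6 (clear depth 6)
  Q 50.17.130.47: descend 00110010000100011000 ; hops seen [H0,H0] ; pick H0
  + 0.0.0.0/1 (H1) depth=1
  + 183.23.126.24/31 (H1) depth=31
  Q 50.17.128.3: descend 00110010000100011000 ; hops seen [H0,H1,H0] ; pick H0
  + 50.17.128.0/17 (H2) depth=17
  Q 228.46.247.184: descend 1 ; hops seen [H0] ; pick H0
  Q 183.23.126.25: descend 10110111000101110111111000011001 ; hops seen [H0,H1] ; pick H1
  del 0.0.0.0/0 (clear depth 0)
  Q 0.0.0.119: descend 00 ; hops seen [H1] ; pick H1
  Q 0.0.0.51: descend 00 ; hops seen [H1] ; pick H1
  + 0.0.0.0/0 (H1) depth=0

== LOOKUPS ==
["H1","H1","H1","H1","H0","H2","H2","H0","H0","H0","H0","H1","H1","H1"]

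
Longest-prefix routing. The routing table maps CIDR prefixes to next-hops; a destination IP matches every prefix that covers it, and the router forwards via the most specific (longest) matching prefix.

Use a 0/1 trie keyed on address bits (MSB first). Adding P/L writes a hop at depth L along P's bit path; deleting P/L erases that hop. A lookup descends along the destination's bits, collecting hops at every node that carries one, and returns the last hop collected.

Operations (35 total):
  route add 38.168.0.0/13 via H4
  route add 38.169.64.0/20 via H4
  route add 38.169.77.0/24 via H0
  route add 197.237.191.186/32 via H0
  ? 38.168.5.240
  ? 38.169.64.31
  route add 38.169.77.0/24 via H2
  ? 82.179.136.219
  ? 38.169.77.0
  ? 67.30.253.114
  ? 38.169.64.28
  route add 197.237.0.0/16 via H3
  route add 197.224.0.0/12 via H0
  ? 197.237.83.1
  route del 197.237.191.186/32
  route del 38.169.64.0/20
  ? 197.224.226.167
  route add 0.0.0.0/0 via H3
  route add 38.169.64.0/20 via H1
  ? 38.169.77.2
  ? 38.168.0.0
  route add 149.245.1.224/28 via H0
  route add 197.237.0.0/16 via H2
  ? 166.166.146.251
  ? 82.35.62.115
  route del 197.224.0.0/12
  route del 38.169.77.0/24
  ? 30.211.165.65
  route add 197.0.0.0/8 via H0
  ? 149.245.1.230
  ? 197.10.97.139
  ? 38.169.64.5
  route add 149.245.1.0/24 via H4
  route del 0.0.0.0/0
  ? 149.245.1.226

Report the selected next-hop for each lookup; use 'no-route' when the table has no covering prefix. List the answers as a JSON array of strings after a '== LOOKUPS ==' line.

Process each operation:
  + 38.168.0.0/13 (H4) depth=13
  + 38.169.64.0/20 (H4) depth=20
  + 38.169.77.0/24 (H0) depth=24
  + 197.237.191.186/32 (H0) depth=32
  ? 38.168.5.240  path d0:-→d1:-→d2:-→d3:-→d4:-→d5:-→d6:-→d7:-→d8:-→d9:-→d10:-→d11:-→d12:-→d13:H4→d14:-→d15:-  best=H4
  ? 38.169.64.31  path d0:-→d1:-→d2:-→d3:-→d4:-→d5:-→d6:-→d7:-→d8:-→d9:-→d10:-→d11:-→d12:-→d13:H4→d14:-→d15:-→d16:-→d17:-→d18:-→d19:-→d20:H4  best=H4
  + 38.169.77.0/24 (H2) depth=24
  ? 82.179.136.219  path d0:-→d1:-  best=no-route
  ? 38.169.77.0  path d0:-→d1:-→d2:-→d3:-→d4:-→d5:-→d6:-→d7:-→d8:-→d9:-→d10:-→d11:-→d12:-→d13:H4→d14:-→d15:-→d16:-→d17:-→d18:-→d19:-→d20:H4→d21:-→d22:-→d23:-→d24:H2  best=H2
  ? 67.30.253.114  path d0:-→d1:-  best=no-route
  ? 38.169.64.28  path d0:-→d1:-→d2:-→d3:-→d4:-→d5:-→d6:-→d7:-→d8:-→d9:-→d10:-→d11:-→d12:-→d13:H4→d14:-→d15:-→d16:-→d17:-→d18:-→d19:-→d20:H4  best=H4
  + 197.237.0.0/16 (H3) depth=16
  + 197.224.0.0/12 (H0) depth=12
  ? 197.237.83.1  path d0:-→d1:-→d2:-→d3:-→d4:-→d5:-→d6:-→d7:-→d8:-→d9:-→d10:-→d11:-→d12:H0→d13:-→d14:-→d15:-→d16:H3  best=H3
  - 197.237.191.186/32 clear@32
  - 38.169.64.0/20 clear@20
  ? 197.224.226.167  path d0:-→d1:-→d2:-→d3:-→d4:-→d5:-→d6:-→d7:-→d8:-→d9:-→d10:-→d11:-→d12:H0  best=H0
  + 0.0.0.0/0 (H3) depth=0
  + 38.169.64.0/20 (H1) depth=20
  ? 38.169.77.2  path d0:H3→d1:-→d2:-→d3:-→d4:-→d5:-→d6:-→d7:-→d8:-→d9:-→d10:-→d11:-→d12:-→d13:H4→d14:-→d15:-→d16:-→d17:-→d18:-→d19:-→d20:H1→d21:-→d22:-→d23:-→d24:H2  best=H2
  ? 38.168.0.0  path d0:H3→d1:-→d2:-→d3:-→d4:-→d5:-→d6:-→d7:-→d8:-→d9:-→d10:-→d11:-→d12:-→d13:H4→d14:-→d15:-  best=H4
  + 149.245.1.224/28 (H0) depth=28
  + 197.237.0.0/16 (H2) depth=16
  ? 166.166.146.251  path d0:H3→d1:-→d2:-  best=H3
  ? 82.35.62.115  path d0:H3→d1:-  best=H3
  - 197.224.0.0/12 clear@12
  - 38.169.77.0/24 clear@24
  ? 30.211.165.65  path d0:H3→d1:-→d2:-  best=H3
  + 197.0.0.0/8 (H0) depth=8
  ? 149.245.1.230  path d0:H3→d1:-→d2:-→d3:-→d4:-→d5:-→d6:-→d7:-→d8:-→d9:-→d10:-→d11:-→d12:-→d13:-→d14:-→d15:-→d16:-→d17:-→d18:-→d19:-→d20:-→d21:-→d22:-→d23:-→d24:-→d25:-→d26:-→d27:-→d28:H0  best=H0
  ? 197.10.97.139  path d0:H3→d1:-→d2:-→d3:-→d4:-→d5:-→d6:-→d7:-→d8:H0  best=H0
  ? 38.169.64.5  path d0:H3→d1:-→d2:-→d3:-→d4:-→d5:-→d6:-→d7:-→d8:-→d9:-→d10:-→d11:-→d12:-→d13:H4→d14:-→d15:-→d16:-→d17:-→d18:-→d19:-→d20:H1  best=H1
  + 149.245.1.0/24 (H4) depth=24
  - 0.0.0.0/0 clear@0
  ? 149.245.1.226  path d0:-→d1:-→d2:-→d3:-→d4:-→d5:-→d6:-→d7:-→d8:-→d9:-→d10:-→d11:-→d12:-→d13:-→d14:-→d15:-→d16:-→d17:-→d18:-→d19:-→d20:-→d21:-→d22:-→d23:-→d24:H4→d25:-→d26:-→d27:-→d28:H0  best=H0

== LOOKUPS ==
["H4","H4","no-route","H2","no-route","H4","H3","H0","H2","H4","H3","H3","H3","H0","H0","H1","H0"]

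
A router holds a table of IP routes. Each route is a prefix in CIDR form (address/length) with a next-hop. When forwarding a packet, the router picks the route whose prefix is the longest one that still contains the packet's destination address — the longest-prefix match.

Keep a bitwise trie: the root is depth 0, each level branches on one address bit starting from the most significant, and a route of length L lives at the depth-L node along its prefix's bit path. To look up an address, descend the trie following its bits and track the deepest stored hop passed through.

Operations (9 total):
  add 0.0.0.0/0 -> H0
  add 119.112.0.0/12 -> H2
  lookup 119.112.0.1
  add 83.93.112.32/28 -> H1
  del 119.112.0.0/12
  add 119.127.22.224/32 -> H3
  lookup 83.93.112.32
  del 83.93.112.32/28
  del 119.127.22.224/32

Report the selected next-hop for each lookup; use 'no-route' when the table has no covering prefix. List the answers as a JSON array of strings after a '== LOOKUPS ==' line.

Apply in order:
  + 0.0.0.0/0 (H0) depth=0
  + 119.112.0.0/12 (H2) depth=12
  ? 119.112.0.1  path d0:H0→d1:-→d2:-→d3:-→d4:-→d5:-→d6:-→d7:-→d8:-→d9:-→d10:-→d11:-→d12:H2  best=H2
  + 83.93.112.32/28 (H1) depth=28
  - 119.112.0.0/12 clear@12
  + 119.127.22.224/32 (H3) depth=32
  ? 83.93.112.32  path d0:H0→d1:-→d2:-→d3:-→d4:-→d5:-→d6:-→d7:-→d8:-→d9:-→d10:-→d11:-→d12:-→d13:-→d14:-→d15:-→d16:-→d17:-→d18:-→d19:-→d20:-→d21:-→d22:-→d23:-→d24:-→d25:-→d26:-→d27:-→d28:H1  best=H1
  - 83.93.112.32/28 clear@28
  - 119.127.22.224/32 clear@32

== LOOKUPS ==
["H2","H1"]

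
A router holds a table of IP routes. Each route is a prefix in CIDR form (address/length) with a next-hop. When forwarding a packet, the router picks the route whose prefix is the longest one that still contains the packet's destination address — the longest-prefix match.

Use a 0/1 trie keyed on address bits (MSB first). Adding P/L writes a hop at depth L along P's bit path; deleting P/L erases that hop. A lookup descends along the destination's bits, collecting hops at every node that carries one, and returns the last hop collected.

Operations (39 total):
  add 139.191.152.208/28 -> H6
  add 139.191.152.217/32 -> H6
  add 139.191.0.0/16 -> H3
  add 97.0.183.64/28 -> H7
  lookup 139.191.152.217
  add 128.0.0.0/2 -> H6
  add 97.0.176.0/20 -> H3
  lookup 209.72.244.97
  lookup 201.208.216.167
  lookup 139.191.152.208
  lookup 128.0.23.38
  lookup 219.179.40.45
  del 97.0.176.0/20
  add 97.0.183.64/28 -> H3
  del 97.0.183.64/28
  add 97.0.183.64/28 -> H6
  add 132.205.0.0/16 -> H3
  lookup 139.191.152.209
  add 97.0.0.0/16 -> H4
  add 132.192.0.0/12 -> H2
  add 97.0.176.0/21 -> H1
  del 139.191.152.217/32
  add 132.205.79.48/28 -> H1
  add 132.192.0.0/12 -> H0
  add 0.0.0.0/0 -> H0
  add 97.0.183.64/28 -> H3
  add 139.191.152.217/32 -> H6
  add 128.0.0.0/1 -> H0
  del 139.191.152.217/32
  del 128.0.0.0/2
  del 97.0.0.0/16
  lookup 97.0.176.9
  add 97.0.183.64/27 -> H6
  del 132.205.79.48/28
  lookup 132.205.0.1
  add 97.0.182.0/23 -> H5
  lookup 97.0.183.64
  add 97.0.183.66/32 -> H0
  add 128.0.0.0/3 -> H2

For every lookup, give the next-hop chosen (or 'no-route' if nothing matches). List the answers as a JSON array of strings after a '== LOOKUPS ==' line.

Trace:
  + 139.191.152.208/28 (H6) depth=28
  + 139.191.152.217/32 (H6) depth=32
  + 139.191.0.0/16 (H3) depth=16
  + 97.0.183.64/28 (H7) depth=28
  lookup 139.191.152.217: bits 10001011101111111001100011011001 walk d0:-→d1:-→d2:-→d3:-→d4:-→d5:-→d6:-→d7:-→d8:-→d9:-→d10:-→d11:-→d12:-→d13:-→d14:-→d15:-→d16:H3→d17:-→d18:-→d19:-→d20:-→d21:-→d22:-→d23:-→d24:-→d25:-→d26:-→d27:-→d28:H6→d29:-→d30:-→d31:-→d32:H6 -> H6
  + 128.0.0.0/2 (H6) depth=2
  + 97.0.176.0/20 (H3) depth=20
  lookup 209.72.244.97: bits 1 walk d0:-→d1:- -> no-route
  lookup 201.208.216.167: bits 1 walk d0:-→d1:- -> no-route
  lookup 139.191.152.208: bits 1000101110111111100110001101 walk d0:-→d1:-→d2:H6→d3:-→d4:-→d5:-→d6:-→d7:-→d8:-→d9:-→d10:-→d11:-→d12:-→d13:-→d14:-→d15:-→d16:H3→d17:-→d18:-→d19:-→d20:-→d21:-→d22:-→d23:-→d24:-→d25:-→d26:-→d27:-→d28:H6 -> H6
  lookup 128.0.23.38: bits 1000 walk d0:-→d1:-→d2:H6→d3:-→d4:- -> H6
  lookup 219.179.40.45: bits 1 walk d0:-→d1:- -> no-route
  del 97.0.176.0/20 (clear depth 20)
  + 97.0.183.64/28 (H3) depth=28
  del 97.0.183.64/28 (clear depth 28)
  + 97.0.183.64/28 (H6) depth=28
  + 132.205.0.0/16 (H3) depth=16
  lookup 139.191.152.209: bits 1000101110111111100110001101 walk d0:-→d1:-→d2:H6→d3:-→d4:-→d5:-→d6:-→d7:-→d8:-→d9:-→d10:-→d11:-→d12:-→d13:-→d14:-→d15:-→d16:H3→d17:-→d18:-→d19:-→d20:-→d21:-→d22:-→d23:-→d24:-→d25:-→d26:-→d27:-→d28:H6 -> H6
  + 97.0.0.0/16 (H4) depth=16
  + 132.192.0.0/12 (H2) depth=12
  + 97.0.176.0/21 (H1) depth=21
  del 139.191.152.217/32 (clear depth 32)
  + 132.205.79.48/28 (H1) depth=28
  + 132.192.0.0/12 (H0) depth=12
  + 0.0.0.0/0 (H0) depth=0
  + 97.0.183.64/28 (H3) depth=28
  + 139.191.152.217/32 (H6) depth=32
  + 128.0.0.0/1 (H0) depth=1
  del 139.191.152.217/32 (clear depth 32)
  del 128.0.0.0/2 (clear depth 2)
  del 97.0.0.0/16 (clear depth 16)
  lookup 97.0.176.9: bits 011000010000000010110 walk d0:H0→d1:-→d2:-→d3:-→d4:-→d5:-→d6:-→d7:-→d8:-→d9:-→d10:-→d11:-→d12:-→d13:-→d14:-→d15:-→d16:-→d17:-→d18:-→d19:-→d20:-→d21:H1 -> H1
  + 97.0.183.64/27 (H6) depth=27
  del 132.205.79.48/28 (clear depth 28)
  lookup 132.205.0.1: bits 10000100110011010 walk d0:H0→d1:H0→d2:-→d3:-→d4:-→d5:-→d6:-→d7:-→d8:-→d9:-→d10:-→d11:-→d12:H0→d13:-→d14:-→d15:-→d16:H3→d17:- -> H3
  + 97.0.182.0/23 (H5) depth=23
  lookup 97.0.183.64: bits 0110000100000000101101110100 walk d0:H0→d1:-→d2:-→d3:-→d4:-→d5:-→d6:-→d7:-→d8:-→d9:-→d10:-→d11:-→d12:-→d13:-→d14:-→d15:-→d16:-→d17:-→d18:-→d19:-→d20:-→d21:H1→d22:-→d23:H5→d24:-→d25:-→d26:-→d27:H6→d28:H3 -> H3
  + 97.0.183.66/32 (H0) depth=32
  + 128.0.0.0/3 (H2) depth=3

== LOOKUPS ==
["H6","no-route","no-route","H6","H6","no-route","H6","H1","H3","H3"]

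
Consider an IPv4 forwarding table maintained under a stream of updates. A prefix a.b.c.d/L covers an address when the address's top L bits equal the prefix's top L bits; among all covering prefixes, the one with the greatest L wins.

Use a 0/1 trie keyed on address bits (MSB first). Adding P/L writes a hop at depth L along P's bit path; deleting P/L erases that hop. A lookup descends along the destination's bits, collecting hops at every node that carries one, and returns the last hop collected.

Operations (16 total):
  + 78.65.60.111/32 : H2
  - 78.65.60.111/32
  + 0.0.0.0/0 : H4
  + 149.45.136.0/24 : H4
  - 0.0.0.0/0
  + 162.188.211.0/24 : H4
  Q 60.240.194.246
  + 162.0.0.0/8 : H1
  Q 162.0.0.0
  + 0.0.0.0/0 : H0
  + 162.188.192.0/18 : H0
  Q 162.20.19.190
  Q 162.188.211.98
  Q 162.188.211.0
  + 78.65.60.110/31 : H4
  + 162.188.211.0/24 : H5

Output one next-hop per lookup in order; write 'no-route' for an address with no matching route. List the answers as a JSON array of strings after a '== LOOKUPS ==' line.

Trace:
  add 78.65.60.111/32 -> H2 at depth 32
  del 78.65.60.111/32 (clear depth 32)
  add 0.0.0.0/0 -> H4 at depth 0
  add 149.45.136.0/24 -> H4 at depth 24
  del 0.0.0.0/0 (clear depth 0)
  add 162.188.211.0/24 -> H4 at depth 24
  lookup 60.240.194.246: bits 0 walk d0:-→d1:- -> no-route
  add 162.0.0.0/8 -> H1 at depth 8
  lookup 162.0.0.0: bits 10100010 walk d0:-→d1:-→d2:-→d3:-→d4:-→d5:-→d6:-→d7:-→d8:H1 -> H1
  add 0.0.0.0/0 -> H0 at depth 0
  add 162.188.192.0/18 -> H0 at depth 18
  lookup 162.20.19.190: bits 10100010 walk d0:H0→d1:-→d2:-→d3:-→d4:-→d5:-→d6:-→d7:-→d8:H1 -> H1
  lookup 162.188.211.98: bits 101000101011110011010011 walk d0:H0→d1:-→d2:-→d3:-→d4:-→d5:-→d6:-→d7:-→d8:H1→d9:-→d10:-→d11:-→d12:-→d13:-→d14:-→d15:-→d16:-→d17:-→d18:H0→d19:-→d20:-→d21:-→d22:-→d23:-→d24:H4 -> H4
  lookup 162.188.211.0: bits 101000101011110011010011 walk d0:H0→d1:-→d2:-→d3:-→d4:-→d5:-→d6:-→d7:-→d8:H1→d9:-→d10:-→d11:-→d12:-→d13:-→d14:-→d15:-→d16:-→d17:-→d18:H0→d19:-→d20:-→d21:-→d22:-→d23:-→d24:H4 -> H4
  add 78.65.60.110/31 -> H4 at depth 31
  add 162.188.211.0/24 -> H5 at depth 24

== LOOKUPS ==
["no-route","H1","H1","H4","H4"]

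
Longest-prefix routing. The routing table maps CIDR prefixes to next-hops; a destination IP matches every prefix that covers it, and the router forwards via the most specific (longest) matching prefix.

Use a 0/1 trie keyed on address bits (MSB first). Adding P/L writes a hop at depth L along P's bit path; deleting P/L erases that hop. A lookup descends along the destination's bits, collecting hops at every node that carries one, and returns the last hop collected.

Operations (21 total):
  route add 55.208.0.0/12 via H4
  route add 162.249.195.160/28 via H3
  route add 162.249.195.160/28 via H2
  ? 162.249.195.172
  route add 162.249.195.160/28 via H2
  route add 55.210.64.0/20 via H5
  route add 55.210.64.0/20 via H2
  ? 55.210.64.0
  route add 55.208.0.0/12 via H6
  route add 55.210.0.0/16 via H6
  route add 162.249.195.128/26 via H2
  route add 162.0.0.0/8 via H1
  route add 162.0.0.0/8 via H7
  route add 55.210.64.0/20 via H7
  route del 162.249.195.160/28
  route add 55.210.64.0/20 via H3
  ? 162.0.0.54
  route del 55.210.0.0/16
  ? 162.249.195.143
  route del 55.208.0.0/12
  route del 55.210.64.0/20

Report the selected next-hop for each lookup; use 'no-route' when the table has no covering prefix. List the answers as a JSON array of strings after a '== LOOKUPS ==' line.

Apply in order:
  add 55.208.0.0/12 -> H4 at depth 12
  add 162.249.195.160/28 -> H3 at depth 28
  add 162.249.195.160/28 -> H2 at depth 28
  lookup 162.249.195.172: bits 1010001011111001110000111010 walk d0:-→d1:-→d2:-→d3:-→d4:-→d5:-→d6:-→d7:-→d8:-→d9:-→d10:-→d11:-→d12:-→d13:-→d14:-→d15:-→d16:-→d17:-→d18:-→d19:-→d20:-→d21:-→d22:-→d23:-→d24:-→d25:-→d26:-→d27:-→d28:H2 -> H2
  add 162.249.195.160/28 -> H2 at depth 28
  add 55.210.64.0/20 -> H5 at depth 20
  add 55.210.64.0/20 -> H2 at depth 20
  lookup 55.210.64.0: bits 00110111110100100100 walk d0:-→d1:-→d2:-→d3:-→d4:-→d5:-→d6:-→d7:-→d8:-→d9:-→d10:-→d11:-→d12:H4→d13:-→d14:-→d15:-→d16:-→d17:-→d18:-→d19:-→d20:H2 -> H2
  add 55.208.0.0/12 -> H6 at depth 12
  add 55.210.0.0/16 -> H6 at depth 16
  add 162.249.195.128/26 -> H2 at depth 26
  add 162.0.0.0/8 -> H1 at depth 8
  add 162.0.0.0/8 -> H7 at depth 8
  add 55.210.64.0/20 -> H7 at depth 20
  del 162.249.195.160/28 (clear depth 28)
  add 55.210.64.0/20 -> H3 at depth 20
  lookup 162.0.0.54: bits 10100010 walk d0:-→d1:-→d2:-→d3:-→d4:-→d5:-→d6:-→d7:-→d8:H7 -> H7
  del 55.210.0.0/16 (clear depth 16)
  lookup 162.249.195.143: bits 10100010111110011100001110 walk d0:-→d1:-→d2:-→d3:-→d4:-→d5:-→d6:-→d7:-→d8:H7→d9:-→d10:-→d11:-→d12:-→d13:-→d14:-→d15:-→d16:-→d17:-→d18:-→d19:-→d20:-→d21:-→d22:-→d23:-→d24:-→d25:-→d26:H2 -> H2
  del 55.208.0.0/12 (clear depth 12)
  del 55.210.64.0/20 (clear depth 20)

== LOOKUPS ==
["H2","H2","H7","H2"]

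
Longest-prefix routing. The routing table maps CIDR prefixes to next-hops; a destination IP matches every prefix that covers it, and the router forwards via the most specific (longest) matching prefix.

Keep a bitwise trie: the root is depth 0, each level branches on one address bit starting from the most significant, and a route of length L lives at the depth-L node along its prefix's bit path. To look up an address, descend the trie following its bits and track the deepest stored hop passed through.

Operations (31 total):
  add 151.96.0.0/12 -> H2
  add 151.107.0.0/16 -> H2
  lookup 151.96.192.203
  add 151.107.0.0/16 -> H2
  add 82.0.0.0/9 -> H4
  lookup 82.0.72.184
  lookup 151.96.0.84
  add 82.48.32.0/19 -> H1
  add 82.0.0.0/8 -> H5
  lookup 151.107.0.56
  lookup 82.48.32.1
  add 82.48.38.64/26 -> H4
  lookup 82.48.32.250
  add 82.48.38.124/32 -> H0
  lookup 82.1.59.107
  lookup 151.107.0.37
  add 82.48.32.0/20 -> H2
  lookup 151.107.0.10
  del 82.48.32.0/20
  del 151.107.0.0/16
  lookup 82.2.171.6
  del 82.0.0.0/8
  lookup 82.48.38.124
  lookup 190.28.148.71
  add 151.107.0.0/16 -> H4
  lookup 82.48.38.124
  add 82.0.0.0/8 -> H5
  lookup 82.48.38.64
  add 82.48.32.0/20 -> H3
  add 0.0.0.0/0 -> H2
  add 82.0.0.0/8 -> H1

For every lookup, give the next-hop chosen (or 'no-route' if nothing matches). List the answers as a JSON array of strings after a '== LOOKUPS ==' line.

Trace:
  add 151.96.0.0/12 -> H2 at depth 12
  add 151.107.0.0/16 -> H2 at depth 16
  ? 151.96.192.203  path d0:-→d1:-→d2:-→d3:-→d4:-→d5:-→d6:-→d7:-→d8:-→d9:-→d10:-→d11:-→d12:H2  best=H2
  add 151.107.0.0/16 -> H2 at depth 16
  add 82.0.0.0/9 -> H4 at depth 9
  ? 82.0.72.184  path d0:-→d1:-→d2:-→d3:-→d4:-→d5:-→d6:-→d7:-→d8:-→d9:H4  best=H4
  ? 151.96.0.84  path d0:-→d1:-→d2:-→d3:-→d4:-→d5:-→d6:-→d7:-→d8:-→d9:-→d10:-→d11:-→d12:H2  best=H2
  add 82.48.32.0/19 -> H1 at depth 19
  add 82.0.0.0/8 -> H5 at depth 8
  ? 151.107.0.56  path d0:-→d1:-→d2:-→d3:-→d4:-→d5:-→d6:-→d7:-→d8:-→d9:-→d10:-→d11:-→d12:H2→d13:-→d14:-→d15:-→d16:H2  best=H2
  ? 82.48.32.1  path d0:-→d1:-→d2:-→d3:-→d4:-→d5:-→d6:-→d7:-→d8:H5→d9:H4→d10:-→d11:-→d12:-→d13:-→d14:-→d15:-→d16:-→d17:-→d18:-→d19:H1  best=H1
  add 82.48.38.64/26 -> H4 at depth 26
  ? 82.48.32.250  path d0:-→d1:-→d2:-→d3:-→d4:-→d5:-→d6:-→d7:-→d8:H5→d9:H4→d10:-→d11:-→d12:-→d13:-→d14:-→d15:-→d16:-→d17:-→d18:-→d19:H1→d20:-→d21:-  best=H1
  add 82.48.38.124/32 -> H0 at depth 32
  ? 82.1.59.107  path d0:-→d1:-→d2:-→d3:-→d4:-→d5:-→d6:-→d7:-→d8:H5→d9:H4→d10:-  best=H4
  ? 151.107.0.37  path d0:-→d1:-→d2:-→d3:-→d4:-→d5:-→d6:-→d7:-→d8:-→d9:-→d10:-→d11:-→d12:H2→d13:-→d14:-→d15:-→d16:H2  best=H2
  add 82.48.32.0/20 -> H2 at depth 20
  ? 151.107.0.10  path d0:-→d1:-→d2:-→d3:-→d4:-→d5:-→d6:-→d7:-→d8:-→d9:-→d10:-→d11:-→d12:H2→d13:-→d14:-→d15:-→d16:H2  best=H2
  del 82.48.32.0/20 (clear depth 20)
  del 151.107.0.0/16 (clear depth 16)
  ? 82.2.171.6  path d0:-→d1:-→d2:-→d3:-→d4:-→d5:-→d6:-→d7:-→d8:H5→d9:H4→d10:-  best=H4
  del 82.0.0.0/8 (clear depth 8)
  ? 82.48.38.124  path d0:-→d1:-→d2:-→d3:-→d4:-→d5:-→d6:-→d7:-→d8:-→d9:H4→d10:-→d11:-→d12:-→d13:-→d14:-→d15:-→d16:-→d17:-→d18:-→d19:H1→d20:-→d21:-→d22:-→d23:-→d24:-→d25:-→d26:H4→d27:-→d28:-→d29:-→d30:-→d31:-→d32:H0  best=H0
  ? 190.28.148.71  path d0:-→d1:-→d2:-  best=no-route
  add 151.107.0.0/16 -> H4 at depth 16
  ? 82.48.38.124  path d0:-→d1:-→d2:-→d3:-→d4:-→d5:-→d6:-→d7:-→d8:-→d9:H4→d10:-→d11:-→d12:-→d13:-→d14:-→d15:-→d16:-→d17:-→d18:-→d19:H1→d20:-→d21:-→d22:-→d23:-→d24:-→d25:-→d26:H4→d27:-→d28:-→d29:-→d30:-→d31:-→d32:H0  best=H0
  add 82.0.0.0/8 -> H5 at depth 8
  ? 82.48.38.64  path d0:-→d1:-→d2:-→d3:-→d4:-→d5:-→d6:-→d7:-→d8:H5→d9:H4→d10:-→d11:-→d12:-→d13:-→d14:-→d15:-→d16:-→d17:-→d18:-→d19:H1→d20:-→d21:-→d22:-→d23:-→d24:-→d25:-→d26:H4  best=H4
  add 82.48.32.0/20 -> H3 at depth 20
  add 0.0.0.0/0 -> H2 at depth 0
  add 82.0.0.0/8 -> H1 at depth 8

== LOOKUPS ==
["H2","H4","H2","H2","H1","H1","H4","H2","H2","H4","H0","no-route","H0","H4"]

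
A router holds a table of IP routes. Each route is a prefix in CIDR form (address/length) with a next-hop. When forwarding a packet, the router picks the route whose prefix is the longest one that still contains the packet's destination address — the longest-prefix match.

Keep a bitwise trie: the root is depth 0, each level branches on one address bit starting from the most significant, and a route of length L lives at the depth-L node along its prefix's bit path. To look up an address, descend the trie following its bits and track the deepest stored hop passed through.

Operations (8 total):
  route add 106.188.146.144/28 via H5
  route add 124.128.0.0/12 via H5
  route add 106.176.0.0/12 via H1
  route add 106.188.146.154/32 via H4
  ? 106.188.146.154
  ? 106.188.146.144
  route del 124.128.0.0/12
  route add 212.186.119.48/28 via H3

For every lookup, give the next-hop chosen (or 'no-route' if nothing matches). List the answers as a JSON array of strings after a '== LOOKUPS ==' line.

Trace:
  + 106.188.146.144/28 (H5) depth=28
  + 124.128.0.0/12 (H5) depth=12
  + 106.176.0.0/12 (H1) depth=12
  + 106.188.146.154/32 (H4) depth=32
  lookup 106.188.146.154: bits 01101010101111001001001010011010 walk d0:-→d1:-→d2:-→d3:-→d4:-→d5:-→d6:-→d7:-→d8:-→d9:-→d10:-→d11:-→d12:H1→d13:-→d14:-→d15:-→d16:-→d17:-→d18:-→d19:-→d20:-→d21:-→d22:-→d23:-→d24:-→d25:-→d26:-→d27:-→d28:H5→d29:-→d30:-→d31:-→d32:H4 -> H4
  lookup 106.188.146.144: bits 0110101010111100100100101001 walk d0:-→d1:-→d2:-→d3:-→d4:-→d5:-→d6:-→d7:-→d8:-→d9:-→d10:-→d11:-→d12:H1→d13:-→d14:-→d15:-→d16:-→d17:-→d18:-→d19:-→d20:-→d21:-→d22:-→d23:-→d24:-→d25:-→d26:-→d27:-→d28:H5 -> H5
  del 124.128.0.0/12 (clear depth 12)
  + 212.186.119.48/28 (H3) depth=28

== LOOKUPS ==
["H4","H5"]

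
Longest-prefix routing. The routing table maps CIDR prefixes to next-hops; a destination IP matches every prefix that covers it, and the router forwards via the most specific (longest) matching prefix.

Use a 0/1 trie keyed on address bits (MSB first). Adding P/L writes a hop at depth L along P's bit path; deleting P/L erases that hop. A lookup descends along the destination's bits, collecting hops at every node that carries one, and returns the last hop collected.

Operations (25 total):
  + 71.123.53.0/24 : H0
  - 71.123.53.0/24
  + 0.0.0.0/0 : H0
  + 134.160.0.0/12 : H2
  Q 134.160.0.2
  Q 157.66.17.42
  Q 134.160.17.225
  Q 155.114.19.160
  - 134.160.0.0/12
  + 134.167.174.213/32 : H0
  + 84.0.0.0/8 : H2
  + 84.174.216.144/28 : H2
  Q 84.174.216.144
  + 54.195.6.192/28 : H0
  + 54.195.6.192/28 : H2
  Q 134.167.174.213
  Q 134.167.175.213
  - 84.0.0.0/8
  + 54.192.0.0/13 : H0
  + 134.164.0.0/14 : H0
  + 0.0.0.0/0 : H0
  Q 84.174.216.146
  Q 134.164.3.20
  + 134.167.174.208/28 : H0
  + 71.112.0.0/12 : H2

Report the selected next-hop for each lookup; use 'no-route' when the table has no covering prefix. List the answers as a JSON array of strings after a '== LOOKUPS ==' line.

Trace:
  + 71.123.53.0/24 (H0) depth=24
  - 71.123.53.0/24 clear@24
  + 0.0.0.0/0 (H0) depth=0
  + 134.160.0.0/12 (H2) depth=12
  ? 134.160.0.2  path d0:H0→d1:-→d2:-→d3:-→d4:-→d5:-→d6:-→d7:-→d8:-→d9:-→d10:-→d11:-→d12:H2  best=H2
  ? 157.66.17.42  path d0:H0→d1:-→d2:-→d3:-  best=H0
  ? 134.160.17.225  path d0:H0→d1:-→d2:-→d3:-→d4:-→d5:-→d6:-→d7:-→d8:-→d9:-→d10:-→d11:-→d12:H2  best=H2
  ? 155.114.19.160  path d0:H0→d1:-→d2:-→d3:-  best=H0
  - 134.160.0.0/12 clear@12
  + 134.167.174.213/32 (H0) depth=32
  + 84.0.0.0/8 (H2) depth=8
  + 84.174.216.144/28 (H2) depth=28
  ? 84.174.216.144  path d0:H0→d1:-→d2:-→d3:-→d4:-→d5:-→d6:-→d7:-→d8:H2→d9:-→d10:-→d11:-→d12:-→d13:-→d14:-→d15:-→d16:-→d17:-→d18:-→d19:-→d20:-→d21:-→d22:-→d23:-→d24:-→d25:-→d26:-→d27:-→d28:H2  best=H2
  + 54.195.6.192/28 (H0) depth=28
  + 54.195.6.192/28 (H2) depth=28
  ? 134.167.174.213  path d0:H0→d1:-→d2:-→d3:-→d4:-→d5:-→d6:-→d7:-→d8:-→d9:-→d10:-→d11:-→d12:-→d13:-→d14:-→d15:-→d16:-→d17:-→d18:-→d19:-→d20:-→d21:-→d22:-→d23:-→d24:-→d25:-→d26:-→d27:-→d28:-→d29:-→d30:-→d31:-→d32:H0  best=H0
  ? 134.167.175.213  path d0:H0→d1:-→d2:-→d3:-→d4:-→d5:-→d6:-→d7:-→d8:-→d9:-→d10:-→d11:-→d12:-→d13:-→d14:-→d15:-→d16:-→d17:-→d18:-→d19:-→d20:-→d21:-→d22:-→d23:-  best=H0
  - 84.0.0.0/8 clear@8
  + 54.192.0.0/13 (H0) depth=13
  + 134.164.0.0/14 (H0) depth=14
  + 0.0.0.0/0 (H0) depth=0
  ? 84.174.216.146  path d0:H0→d1:-→d2:-→d3:-→d4:-→d5:-→d6:-→d7:-→d8:-→d9:-→d10:-→d11:-→d12:-→d13:-→d14:-→d15:-→d16:-→d17:-→d18:-→d19:-→d20:-→d21:-→d22:-→d23:-→d24:-→d25:-→d26:-→d27:-→d28:H2  best=H2
  ? 134.164.3.20  path d0:H0→d1:-→d2:-→d3:-→d4:-→d5:-→d6:-→d7:-→d8:-→d9:-→d10:-→d11:-→d12:-→d13:-→d14:H0  best=H0
  + 134.167.174.208/28 (H0) depth=28
  + 71.112.0.0/12 (H2) depth=12

== LOOKUPS ==
["H2","H0","H2","H0","H2","H0","H0","H2","H0"]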